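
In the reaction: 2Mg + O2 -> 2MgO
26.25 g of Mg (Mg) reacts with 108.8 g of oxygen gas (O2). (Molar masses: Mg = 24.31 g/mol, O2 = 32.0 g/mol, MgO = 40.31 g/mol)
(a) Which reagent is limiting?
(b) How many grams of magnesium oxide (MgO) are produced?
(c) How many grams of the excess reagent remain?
(a) Mg, (b) 43.53 g, (c) 91.52 g

Moles of Mg = 26.25 g ÷ 24.31 g/mol = 1.0798 mol
Moles of O2 = 108.8 g ÷ 32.0 g/mol = 3.4 mol
Moles ÷ coefficient: Mg: 1.0798/2 = 0.5399, O2: 3.4/1 = 3.4
(a) Mg has the smaller value, so Mg is the limiting reagent.
(b) Moles of MgO = 1.0798 mol Mg × (2/2) = 1.0798 mol; mass = 1.0798 mol × 40.31 g/mol = 43.53 g
(c) O2 consumed = 1.0798 × (1/2) = 0.539901 mol; remaining = 3.4 − 0.539901 = 2.8601 mol; mass = 2.8601 mol × 32.0 g/mol = 91.52 g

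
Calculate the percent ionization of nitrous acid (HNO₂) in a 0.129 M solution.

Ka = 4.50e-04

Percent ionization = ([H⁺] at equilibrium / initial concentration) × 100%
Percent ionization = 5.73%

Let x = [H⁺]. Ka = x²/(C - x) ⇒ x² + (4.50e-04)x - (4.50e-04)(0.129) = 0. x = 7.3974e-03. Percent = (7.3974e-03/0.129) × 100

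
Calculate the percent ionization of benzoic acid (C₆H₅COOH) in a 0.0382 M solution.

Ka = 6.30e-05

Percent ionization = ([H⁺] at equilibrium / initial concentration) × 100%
Percent ionization = 3.98%

Let x = [H⁺]. Ka = x²/(C - x) ⇒ x² + (6.30e-05)x - (6.30e-05)(0.0382) = 0. x = 1.5201e-03. Percent = (1.5201e-03/0.0382) × 100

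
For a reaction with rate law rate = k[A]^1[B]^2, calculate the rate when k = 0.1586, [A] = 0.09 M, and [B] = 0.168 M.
0.0004029 M/s

rate = k·[A]^1·[B]^2 = 0.1586·(0.09)^1·(0.168)^2 = 0.1586·0.09·0.028224 = 0.0004029 M/s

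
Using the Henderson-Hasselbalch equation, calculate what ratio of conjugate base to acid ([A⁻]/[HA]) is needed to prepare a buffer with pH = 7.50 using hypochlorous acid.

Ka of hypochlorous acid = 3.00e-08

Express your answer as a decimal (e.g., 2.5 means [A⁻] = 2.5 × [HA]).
[A⁻]/[HA] = 0.949

pKa = −log(3.00e-08) = 7.5229. pH = pKa + log([A⁻]/[HA]). 7.50 = 7.5229 + log(ratio). log(ratio) = 7.50 − 7.5229 = -0.0229. ratio = 10^(-0.0229) = 0.949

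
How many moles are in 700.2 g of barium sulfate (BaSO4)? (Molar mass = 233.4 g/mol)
Moles = 700.2 g ÷ 233.4 g/mol = 3 mol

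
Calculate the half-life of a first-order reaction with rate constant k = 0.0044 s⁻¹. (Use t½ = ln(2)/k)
157.53 s

t½ = ln(2)/k = 0.6931/0.0044 = 157.53 s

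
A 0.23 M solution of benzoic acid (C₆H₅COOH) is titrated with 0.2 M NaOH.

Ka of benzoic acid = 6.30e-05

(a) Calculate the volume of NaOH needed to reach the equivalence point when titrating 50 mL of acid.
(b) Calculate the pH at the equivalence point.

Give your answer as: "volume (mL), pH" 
V = 57.5 mL, pH = 8.61

(a) At equivalence: moles acid = moles base.
moles acid = 0.23 × 0.05 = 0.0115 mol; V_NaOH = 0.0115/0.2 = 0.0575 L = 57.5 mL.
(b) At equivalence, all acid → conjugate base A⁻ at [A⁻] = 0.0115/0.1075 = 0.107 M.
Kb = Kw/Ka = 1.0e-14/6.30e-05 = 1.587e-10; [OH⁻] = √(Kb·[A⁻]) = 4.121e-06; pOH = 5.39; pH = 14 − pOH = 8.61.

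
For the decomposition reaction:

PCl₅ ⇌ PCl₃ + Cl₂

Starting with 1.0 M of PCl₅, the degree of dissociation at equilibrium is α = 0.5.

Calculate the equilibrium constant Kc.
K_c = 0.5000

x = α·[A]₀ = 0.5 × 1.0 = 0.5 M dissociated.
At eq: [PCl₅] = 1.0 − 0.5 = 0.5 M; [PCl₃] = [Cl₂] = x = 0.5 M.
Kc = [PCl₃][Cl₂]/[PCl₅] = (0.5)²/0.5 = 0.5.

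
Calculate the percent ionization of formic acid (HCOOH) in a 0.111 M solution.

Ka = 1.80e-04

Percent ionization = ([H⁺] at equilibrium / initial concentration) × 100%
Percent ionization = 3.95%

Let x = [H⁺]. Ka = x²/(C - x) ⇒ x² + (1.80e-04)x - (1.80e-04)(0.111) = 0. x = 4.3808e-03. Percent = (4.3808e-03/0.111) × 100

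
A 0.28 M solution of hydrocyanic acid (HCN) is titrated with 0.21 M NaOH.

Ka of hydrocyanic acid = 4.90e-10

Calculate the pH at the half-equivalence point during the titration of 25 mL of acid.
pH = pKa = 9.31

At the half-equivalence point, [HA] = [A⁻], so by Henderson–Hasselbalch pH = pKa + log(1) = pKa.
pKa = −log(4.90e-10) = 9.31.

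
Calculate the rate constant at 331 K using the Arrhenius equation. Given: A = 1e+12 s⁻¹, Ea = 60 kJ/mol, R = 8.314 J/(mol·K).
3.40e+02 s⁻¹

k = A·exp(-Ea/(R·T)) = 1e+12·exp(-60000/(8.314·331)) = 1e+12·exp(-21.8028) = 1e+12·3.3974e-10 = 3.40e+02 s⁻¹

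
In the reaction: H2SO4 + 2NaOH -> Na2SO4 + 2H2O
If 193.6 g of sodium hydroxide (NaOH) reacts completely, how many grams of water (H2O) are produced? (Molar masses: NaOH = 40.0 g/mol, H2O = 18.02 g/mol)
Moles of NaOH = 193.6 g ÷ 40.0 g/mol = 4.84 mol
Mole ratio: 2 mol H2O / 2 mol NaOH
Moles of H2O = 4.84 × (2/2) = 4.84 mol
Mass of H2O = 4.84 mol × 18.02 g/mol = 87.22 g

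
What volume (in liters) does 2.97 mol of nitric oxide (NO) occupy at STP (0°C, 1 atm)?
At STP, 1 mol of gas occupies 22.4 L
Volume = 2.97 mol × 22.4 L/mol = 66.53 L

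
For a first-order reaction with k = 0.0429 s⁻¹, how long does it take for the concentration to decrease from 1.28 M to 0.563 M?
19.15 s

From ln[A] = ln[A]₀ - k·t: t = ln([A]₀/[A])/k = ln(1.28/0.563)/0.0429 = ln(2.2735)/0.0429 = 0.8213/0.0429 = 19.15 s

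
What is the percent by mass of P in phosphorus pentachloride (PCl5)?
Mass of P in formula = 30.97 × 1 = 30.97 g/mol
Molar mass = 208.22 g/mol
% P = (30.97/208.22) × 100% = 14.87%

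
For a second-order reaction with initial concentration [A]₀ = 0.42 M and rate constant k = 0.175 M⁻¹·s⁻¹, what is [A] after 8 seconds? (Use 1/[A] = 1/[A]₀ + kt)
0.2645 M

1/[A] = 1/[A]₀ + k·t = 1/0.42 + (0.175)·(8) = 2.3810 + 1.4000 = 3.7810
[A] = 1/3.7810 = 0.2645 M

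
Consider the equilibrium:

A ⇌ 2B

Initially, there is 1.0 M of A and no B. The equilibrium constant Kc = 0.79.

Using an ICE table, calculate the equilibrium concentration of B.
[B] = 0.713 M

ICE: [A] = 1.0 − x, [B] = 2x.
Kc = (2x)²/(1.0 − x) = 0.79 ⇒ 4x² + 0.79x − 0.79 = 0.
x = (−0.79 + √(0.79² + 4·4·0.79))/(2·4) = (−0.79 + √13.264)/8 = 0.3565.
[B] = 2x = 0.713 M.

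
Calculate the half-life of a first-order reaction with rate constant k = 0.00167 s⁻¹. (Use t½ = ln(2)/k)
415.06 s

t½ = ln(2)/k = 0.6931/0.00167 = 415.06 s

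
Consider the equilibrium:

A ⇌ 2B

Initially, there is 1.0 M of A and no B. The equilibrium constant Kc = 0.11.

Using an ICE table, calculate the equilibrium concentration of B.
[B] = 0.305 M

ICE: [A] = 1.0 − x, [B] = 2x.
Kc = (2x)²/(1.0 − x) = 0.11 ⇒ 4x² + 0.11x − 0.11 = 0.
x = (−0.11 + √(0.11² + 4·4·0.11))/(2·4) = (−0.11 + √1.7721)/8 = 0.15265.
[B] = 2x = 0.305 M.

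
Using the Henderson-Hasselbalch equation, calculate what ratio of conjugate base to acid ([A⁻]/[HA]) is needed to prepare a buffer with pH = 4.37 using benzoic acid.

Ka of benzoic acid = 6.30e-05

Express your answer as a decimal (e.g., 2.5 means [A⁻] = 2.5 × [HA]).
[A⁻]/[HA] = 1.477

pKa = −log(6.30e-05) = 4.2007. pH = pKa + log([A⁻]/[HA]). 4.37 = 4.2007 + log(ratio). log(ratio) = 4.37 − 4.2007 = 0.1693. ratio = 10^(0.1693) = 1.477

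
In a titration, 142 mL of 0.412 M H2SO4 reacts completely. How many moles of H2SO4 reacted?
Moles = Molarity × Volume (L)
Moles = 0.412 M × 0.142 L = 0.0585 mol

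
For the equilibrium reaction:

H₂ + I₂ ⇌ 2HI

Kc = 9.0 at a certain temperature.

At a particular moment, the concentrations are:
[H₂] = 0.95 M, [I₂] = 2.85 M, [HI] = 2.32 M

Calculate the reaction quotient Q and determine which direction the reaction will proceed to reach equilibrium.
Q = 1.988, Q < K, reaction proceeds forward (toward products)

Q = ([HI]^2) / ([H₂] × [I₂])
  = ((2.32)^2) / ((0.95)·(2.85)) = 5.3824/2.7075 = 1.988
Since Q = 1.988 < Kc = 9.0, the reaction proceeds forward (toward products) to reach equilibrium.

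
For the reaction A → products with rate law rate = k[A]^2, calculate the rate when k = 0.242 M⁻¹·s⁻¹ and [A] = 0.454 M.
0.04988 M/s

rate = k·[A]^2 = 0.242·(0.454)^2 = 0.242·0.206116 = 0.04988 M/s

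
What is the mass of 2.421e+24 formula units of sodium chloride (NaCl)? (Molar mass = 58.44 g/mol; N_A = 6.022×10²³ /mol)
Moles = 2.421e+24 ÷ 6.022×10²³ = 4.02026 mol
Mass = 4.02026 mol × 58.44 g/mol = 234.9 g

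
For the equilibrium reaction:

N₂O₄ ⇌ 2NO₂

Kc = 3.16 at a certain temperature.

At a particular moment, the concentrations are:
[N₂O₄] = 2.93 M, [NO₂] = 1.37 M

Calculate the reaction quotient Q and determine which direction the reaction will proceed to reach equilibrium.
Q = 0.641, Q < K, reaction proceeds forward (toward products)

Q = ([NO₂]^2) / ([N₂O₄])
  = ((1.37)^2) / ((2.93)) = 1.8769/2.93 = 0.6406
Since Q = 0.6406 < Kc = 3.16, the reaction proceeds forward (toward products) to reach equilibrium.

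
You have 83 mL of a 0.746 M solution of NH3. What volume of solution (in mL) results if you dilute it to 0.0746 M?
Using M₁V₁ = M₂V₂:
0.746 × 83 = 0.0746 × V₂
V₂ = (0.746 × 83) / 0.0746 = 830 mL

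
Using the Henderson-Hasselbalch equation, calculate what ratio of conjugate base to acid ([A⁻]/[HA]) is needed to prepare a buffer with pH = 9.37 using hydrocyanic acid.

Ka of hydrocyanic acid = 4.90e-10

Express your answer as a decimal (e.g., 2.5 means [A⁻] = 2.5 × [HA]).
[A⁻]/[HA] = 1.149

pKa = −log(4.90e-10) = 9.3098. pH = pKa + log([A⁻]/[HA]). 9.37 = 9.3098 + log(ratio). log(ratio) = 9.37 − 9.3098 = 0.0602. ratio = 10^(0.0602) = 1.149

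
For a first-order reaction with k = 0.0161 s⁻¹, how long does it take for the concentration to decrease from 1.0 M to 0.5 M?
43.05 s

From ln[A] = ln[A]₀ - k·t: t = ln([A]₀/[A])/k = ln(1.0/0.5)/0.0161 = ln(2.0000)/0.0161 = 0.6931/0.0161 = 43.05 s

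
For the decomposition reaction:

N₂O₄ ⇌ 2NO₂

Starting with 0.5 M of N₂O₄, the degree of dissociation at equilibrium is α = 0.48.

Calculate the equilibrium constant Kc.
K_c = 0.8862

x = α·[A]₀ = 0.48 × 0.5 = 0.24 M dissociated.
At eq: [N₂O₄] = 0.5 − 0.24 = 0.26 M; [NO₂] = 2x = 0.48 M.
Kc = [NO₂]²/[N₂O₄] = (0.48)²/0.26 = 0.8862.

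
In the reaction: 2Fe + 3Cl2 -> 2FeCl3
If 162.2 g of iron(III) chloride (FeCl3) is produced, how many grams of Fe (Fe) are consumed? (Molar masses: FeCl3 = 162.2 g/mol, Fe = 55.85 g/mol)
Moles of FeCl3 = 162.2 g ÷ 162.2 g/mol = 1 mol
Mole ratio: 2 mol Fe / 2 mol FeCl3
Moles of Fe = 1 × (2/2) = 1 mol
Mass of Fe = 1 mol × 55.85 g/mol = 55.85 g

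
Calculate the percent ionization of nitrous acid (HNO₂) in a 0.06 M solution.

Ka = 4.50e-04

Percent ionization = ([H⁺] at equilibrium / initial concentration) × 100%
Percent ionization = 8.29%

Let x = [H⁺]. Ka = x²/(C - x) ⇒ x² + (4.50e-04)x - (4.50e-04)(0.06) = 0. x = 4.9760e-03. Percent = (4.9760e-03/0.06) × 100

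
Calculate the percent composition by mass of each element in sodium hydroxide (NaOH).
Na: 57.48%, O: 40.00%, H: 2.52%

Molar mass of NaOH = 40.0 g/mol
% Na = (1 × 22.99) / 40.0 × 100% = 22.99 / 40.0 × 100% = 57.48%
% O = (1 × 16.0) / 40.0 × 100% = 16 / 40.0 × 100% = 40.00%
% H = (1 × 1.008) / 40.0 × 100% = 1.008 / 40.0 × 100% = 2.52%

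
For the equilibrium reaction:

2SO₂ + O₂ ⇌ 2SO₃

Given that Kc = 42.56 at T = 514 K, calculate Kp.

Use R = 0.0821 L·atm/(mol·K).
K_p = 1.0085

Δn = (moles gaseous products) − (moles gaseous reactants) = -1
T = 514 K; RT = 0.0821 × 514 = 42.1994
Kp = Kc·(RT)^Δn = 42.56 × (42.1994)^-1 = 42.56 × 0.023697 = 1.0085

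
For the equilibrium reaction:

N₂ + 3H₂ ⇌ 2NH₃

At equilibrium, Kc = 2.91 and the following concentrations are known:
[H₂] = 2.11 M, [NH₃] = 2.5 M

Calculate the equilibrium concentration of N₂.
[N₂] = 0.2286 M

Kc = ([NH₃]^2) / ([N₂] × [H₂]^3) = 2.91
[N₂]^1 = (product terms)/(Kc · other reactant terms) = 6.25 / (2.91 · 9.3939) = 0.22863
[N₂] = 0.2286 M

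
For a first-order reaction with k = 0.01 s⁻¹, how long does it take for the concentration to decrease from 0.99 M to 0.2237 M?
148.74 s

From ln[A] = ln[A]₀ - k·t: t = ln([A]₀/[A])/k = ln(0.99/0.2237)/0.01 = ln(4.4256)/0.01 = 1.4874/0.01 = 148.74 s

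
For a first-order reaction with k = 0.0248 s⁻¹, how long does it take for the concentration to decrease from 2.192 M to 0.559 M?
55.10 s

From ln[A] = ln[A]₀ - k·t: t = ln([A]₀/[A])/k = ln(2.192/0.559)/0.0248 = ln(3.9213)/0.0248 = 1.3664/0.0248 = 55.10 s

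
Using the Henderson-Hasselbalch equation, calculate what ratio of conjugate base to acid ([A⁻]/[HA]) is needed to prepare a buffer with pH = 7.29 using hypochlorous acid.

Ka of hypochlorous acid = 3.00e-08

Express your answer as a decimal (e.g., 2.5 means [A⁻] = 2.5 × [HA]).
[A⁻]/[HA] = 0.585

pKa = −log(3.00e-08) = 7.5229. pH = pKa + log([A⁻]/[HA]). 7.29 = 7.5229 + log(ratio). log(ratio) = 7.29 − 7.5229 = -0.2329. ratio = 10^(-0.2329) = 0.585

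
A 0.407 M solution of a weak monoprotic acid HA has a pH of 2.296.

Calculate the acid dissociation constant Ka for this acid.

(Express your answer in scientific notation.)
K_a = 6.37e-05

[H⁺] = 10^(−pH) = 10^(−2.296) = 5.058e-03 M. For HA ⇌ H⁺ + A⁻, Ka = x²/(C − x) = (5.058e-03)²/(0.407 − 5.058e-03) = 6.37e-05.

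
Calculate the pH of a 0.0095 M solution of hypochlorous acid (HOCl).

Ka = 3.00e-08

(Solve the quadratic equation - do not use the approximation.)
pH = 4.77

x² + Ka×x - Ka×C = 0. Using quadratic formula: [H⁺] = 1.6867e-05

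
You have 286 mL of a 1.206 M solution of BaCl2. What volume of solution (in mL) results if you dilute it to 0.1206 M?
Using M₁V₁ = M₂V₂:
1.206 × 286 = 0.1206 × V₂
V₂ = (1.206 × 286) / 0.1206 = 2860 mL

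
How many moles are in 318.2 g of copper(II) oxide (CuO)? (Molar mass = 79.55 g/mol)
Moles = 318.2 g ÷ 79.55 g/mol = 4 mol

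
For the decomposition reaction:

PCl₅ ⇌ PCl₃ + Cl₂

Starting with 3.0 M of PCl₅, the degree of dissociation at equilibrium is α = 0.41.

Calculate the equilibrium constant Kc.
K_c = 0.8547

x = α·[A]₀ = 0.41 × 3.0 = 1.23 M dissociated.
At eq: [PCl₅] = 3.0 − 1.23 = 1.77 M; [PCl₃] = [Cl₂] = x = 1.23 M.
Kc = [PCl₃][Cl₂]/[PCl₅] = (1.23)²/1.77 = 0.8547.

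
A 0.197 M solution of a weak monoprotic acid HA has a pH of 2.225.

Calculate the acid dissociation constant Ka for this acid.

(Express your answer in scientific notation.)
K_a = 1.86e-04

[H⁺] = 10^(−pH) = 10^(−2.225) = 5.957e-03 M. For HA ⇌ H⁺ + A⁻, Ka = x²/(C − x) = (5.957e-03)²/(0.197 − 5.957e-03) = 1.86e-04.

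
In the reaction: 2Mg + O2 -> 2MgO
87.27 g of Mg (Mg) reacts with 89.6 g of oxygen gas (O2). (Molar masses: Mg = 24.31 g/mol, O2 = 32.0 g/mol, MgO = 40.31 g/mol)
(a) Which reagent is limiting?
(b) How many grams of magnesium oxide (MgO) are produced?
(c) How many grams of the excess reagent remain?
(a) Mg, (b) 144.7 g, (c) 32.16 g

Moles of Mg = 87.27 g ÷ 24.31 g/mol = 3.58988 mol
Moles of O2 = 89.6 g ÷ 32.0 g/mol = 2.8 mol
Moles ÷ coefficient: Mg: 3.58988/2 = 1.795, O2: 2.8/1 = 2.8
(a) Mg has the smaller value, so Mg is the limiting reagent.
(b) Moles of MgO = 3.58988 mol Mg × (2/2) = 3.58988 mol; mass = 3.58988 mol × 40.31 g/mol = 144.7 g
(c) O2 consumed = 3.58988 × (1/2) = 1.79494 mol; remaining = 2.8 − 1.79494 = 1.00506 mol; mass = 1.00506 mol × 32.0 g/mol = 32.16 g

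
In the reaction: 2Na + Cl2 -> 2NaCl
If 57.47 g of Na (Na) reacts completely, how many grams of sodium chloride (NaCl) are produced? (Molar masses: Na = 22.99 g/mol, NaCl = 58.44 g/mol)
Moles of Na = 57.47 g ÷ 22.99 g/mol = 2.49978 mol
Mole ratio: 2 mol NaCl / 2 mol Na
Moles of NaCl = 2.49978 × (2/2) = 2.49978 mol
Mass of NaCl = 2.49978 mol × 58.44 g/mol = 146.1 g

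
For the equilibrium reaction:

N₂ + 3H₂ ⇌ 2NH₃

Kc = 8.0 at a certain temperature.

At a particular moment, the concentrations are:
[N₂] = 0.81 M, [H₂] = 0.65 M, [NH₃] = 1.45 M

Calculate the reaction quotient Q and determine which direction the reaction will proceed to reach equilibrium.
Q = 9.452, Q > K, reaction proceeds reverse (toward reactants)

Q = ([NH₃]^2) / ([N₂] × [H₂]^3)
  = ((1.45)^2) / ((0.81)·(0.65)^3) = 2.1025/0.22245 = 9.452
Since Q = 9.452 > Kc = 8.0, the reaction proceeds reverse (toward reactants) to reach equilibrium.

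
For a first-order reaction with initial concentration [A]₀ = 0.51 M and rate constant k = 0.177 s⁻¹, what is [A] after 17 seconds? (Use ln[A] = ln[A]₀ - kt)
0.0252 M

ln[A] = ln[A]₀ - k·t = ln(0.51) - (0.177)·(17) = -0.6733 - 3.0090 = -3.6823
[A] = e^(-3.6823) = 0.0252 M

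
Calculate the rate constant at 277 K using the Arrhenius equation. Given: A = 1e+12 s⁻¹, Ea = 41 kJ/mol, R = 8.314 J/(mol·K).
1.85e+04 s⁻¹

k = A·exp(-Ea/(R·T)) = 1e+12·exp(-41000/(8.314·277)) = 1e+12·exp(-17.8030) = 1e+12·1.8546e-08 = 1.85e+04 s⁻¹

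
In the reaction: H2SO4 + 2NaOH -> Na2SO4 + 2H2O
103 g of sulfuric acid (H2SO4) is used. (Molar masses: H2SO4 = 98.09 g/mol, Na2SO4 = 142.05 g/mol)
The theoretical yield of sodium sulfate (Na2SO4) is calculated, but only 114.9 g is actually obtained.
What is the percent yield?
Moles of H2SO4 = 103 g ÷ 98.09 g/mol = 1.05006 mol
Mole ratio: 1 mol Na2SO4 / 1 mol H2SO4
Moles of Na2SO4 = 1.05006 × (1/1) = 1.05006 mol
Theoretical yield = 1.05006 mol × 142.05 g/mol = 149.16 g
Actual yield = 114.9 g
Percent yield = (114.9 / 149.16) × 100% = 77.0%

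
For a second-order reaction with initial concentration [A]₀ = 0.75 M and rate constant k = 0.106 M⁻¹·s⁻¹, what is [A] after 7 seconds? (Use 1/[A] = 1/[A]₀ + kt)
0.4819 M

1/[A] = 1/[A]₀ + k·t = 1/0.75 + (0.106)·(7) = 1.3333 + 0.7420 = 2.0753
[A] = 1/2.0753 = 0.4819 M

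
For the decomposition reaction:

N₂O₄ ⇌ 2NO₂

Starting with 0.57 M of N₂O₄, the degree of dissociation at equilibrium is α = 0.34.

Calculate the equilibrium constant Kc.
K_c = 0.3993

x = α·[A]₀ = 0.34 × 0.57 = 0.1938 M dissociated.
At eq: [N₂O₄] = 0.57 − 0.1938 = 0.3762 M; [NO₂] = 2x = 0.3876 M.
Kc = [NO₂]²/[N₂O₄] = (0.3876)²/0.3762 = 0.3993.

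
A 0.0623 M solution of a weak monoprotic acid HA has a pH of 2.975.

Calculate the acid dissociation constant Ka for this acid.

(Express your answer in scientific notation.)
K_a = 1.83e-05

[H⁺] = 10^(−pH) = 10^(−2.975) = 1.059e-03 M. For HA ⇌ H⁺ + A⁻, Ka = x²/(C − x) = (1.059e-03)²/(0.0623 − 1.059e-03) = 1.83e-05.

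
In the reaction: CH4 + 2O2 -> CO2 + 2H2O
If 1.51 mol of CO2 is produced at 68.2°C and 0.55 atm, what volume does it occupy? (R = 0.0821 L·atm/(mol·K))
T = 68.2°C + 273.15 = 341.35 K
V = nRT/P = (1.51 × 0.0821 × 341.35) / 0.55
V = 76.94 L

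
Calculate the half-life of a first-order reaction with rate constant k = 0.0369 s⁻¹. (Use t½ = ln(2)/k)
18.78 s

t½ = ln(2)/k = 0.6931/0.0369 = 18.78 s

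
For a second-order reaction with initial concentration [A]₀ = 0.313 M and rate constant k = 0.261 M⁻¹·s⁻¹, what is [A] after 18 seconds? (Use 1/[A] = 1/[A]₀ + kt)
0.1267 M

1/[A] = 1/[A]₀ + k·t = 1/0.313 + (0.261)·(18) = 3.1949 + 4.6980 = 7.8929
[A] = 1/7.8929 = 0.1267 M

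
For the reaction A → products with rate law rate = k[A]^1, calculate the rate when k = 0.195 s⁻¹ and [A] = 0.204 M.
0.03978 M/s

rate = k·[A]^1 = 0.195·(0.204)^1 = 0.195·0.204 = 0.03978 M/s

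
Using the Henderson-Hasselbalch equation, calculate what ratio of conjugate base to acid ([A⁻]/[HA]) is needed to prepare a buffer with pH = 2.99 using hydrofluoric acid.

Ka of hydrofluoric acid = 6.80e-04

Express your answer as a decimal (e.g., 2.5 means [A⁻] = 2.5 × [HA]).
[A⁻]/[HA] = 0.665

pKa = −log(6.80e-04) = 3.1675. pH = pKa + log([A⁻]/[HA]). 2.99 = 3.1675 + log(ratio). log(ratio) = 2.99 − 3.1675 = -0.1775. ratio = 10^(-0.1775) = 0.665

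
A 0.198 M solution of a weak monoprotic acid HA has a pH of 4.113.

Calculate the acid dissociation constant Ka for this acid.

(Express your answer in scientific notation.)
K_a = 3.00e-08

[H⁺] = 10^(−pH) = 10^(−4.113) = 7.709e-05 M. For HA ⇌ H⁺ + A⁻, Ka = x²/(C − x) = (7.709e-05)²/(0.198 − 7.709e-05) = 3.00e-08.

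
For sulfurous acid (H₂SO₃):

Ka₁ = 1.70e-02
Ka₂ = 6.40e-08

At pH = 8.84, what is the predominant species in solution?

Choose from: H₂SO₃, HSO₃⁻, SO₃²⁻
SO₃²⁻

pKa1 = 1.77, pKa2 = 7.19. Each pKa is the crossover between adjacent species; pH = 8.84 lies in the region where SO₃²⁻ predominates.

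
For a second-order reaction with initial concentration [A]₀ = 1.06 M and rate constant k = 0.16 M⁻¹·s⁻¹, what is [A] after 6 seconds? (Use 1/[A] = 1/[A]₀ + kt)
0.5254 M

1/[A] = 1/[A]₀ + k·t = 1/1.06 + (0.16)·(6) = 0.9434 + 0.9600 = 1.9034
[A] = 1/1.9034 = 0.5254 M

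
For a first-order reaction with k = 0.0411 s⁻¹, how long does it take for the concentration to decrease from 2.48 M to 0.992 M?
22.29 s

From ln[A] = ln[A]₀ - k·t: t = ln([A]₀/[A])/k = ln(2.48/0.992)/0.0411 = ln(2.5000)/0.0411 = 0.9163/0.0411 = 22.29 s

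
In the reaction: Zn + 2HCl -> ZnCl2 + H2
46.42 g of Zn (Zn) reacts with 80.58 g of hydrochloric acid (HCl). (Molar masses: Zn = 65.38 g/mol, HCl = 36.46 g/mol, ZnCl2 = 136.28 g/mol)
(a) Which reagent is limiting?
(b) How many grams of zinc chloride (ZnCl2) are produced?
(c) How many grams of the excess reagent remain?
(a) Zn, (b) 96.76 g, (c) 28.81 g

Moles of Zn = 46.42 g ÷ 65.38 g/mol = 0.710003 mol
Moles of HCl = 80.58 g ÷ 36.46 g/mol = 2.21009 mol
Moles ÷ coefficient: Zn: 0.710003/1 = 0.71, HCl: 2.21009/2 = 1.105
(a) Zn has the smaller value, so Zn is the limiting reagent.
(b) Moles of ZnCl2 = 0.710003 mol Zn × (1/1) = 0.710003 mol; mass = 0.710003 mol × 136.28 g/mol = 96.76 g
(c) HCl consumed = 0.710003 × (2/1) = 1.42001 mol; remaining = 2.21009 − 1.42001 = 0.790087 mol; mass = 0.790087 mol × 36.46 g/mol = 28.81 g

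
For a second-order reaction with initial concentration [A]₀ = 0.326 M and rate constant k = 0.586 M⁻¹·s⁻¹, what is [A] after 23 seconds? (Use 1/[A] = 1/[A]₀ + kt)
0.0604 M

1/[A] = 1/[A]₀ + k·t = 1/0.326 + (0.586)·(23) = 3.0675 + 13.4780 = 16.5455
[A] = 1/16.5455 = 0.0604 M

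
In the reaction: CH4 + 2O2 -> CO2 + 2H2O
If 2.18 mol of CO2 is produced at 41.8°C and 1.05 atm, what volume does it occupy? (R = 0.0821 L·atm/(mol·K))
T = 41.8°C + 273.15 = 314.95 K
V = nRT/P = (2.18 × 0.0821 × 314.95) / 1.05
V = 53.68 L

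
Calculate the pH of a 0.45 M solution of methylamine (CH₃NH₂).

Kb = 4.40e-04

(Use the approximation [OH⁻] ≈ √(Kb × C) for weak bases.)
pH = 12.15

[OH⁻] = √(Kb × C) = √(4.40e-04 × 0.45) = 1.4071e-02. pOH = 1.85, pH = 14 - pOH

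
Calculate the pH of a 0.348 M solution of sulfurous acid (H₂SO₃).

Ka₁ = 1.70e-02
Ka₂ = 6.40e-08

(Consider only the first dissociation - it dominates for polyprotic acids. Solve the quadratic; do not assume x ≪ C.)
pH = 1.16

x² + Ka₁·x − Ka₁·C = 0 with Ka₁ = 1.70e-02, C = 0.348.
x = (−Ka₁ + √(Ka₁² + 4·Ka₁·C))/2 = 6.8884e-02 M, so pH = 1.16.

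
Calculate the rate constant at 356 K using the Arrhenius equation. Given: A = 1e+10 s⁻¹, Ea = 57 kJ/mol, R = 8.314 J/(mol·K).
4.33e+01 s⁻¹

k = A·exp(-Ea/(R·T)) = 1e+10·exp(-57000/(8.314·356)) = 1e+10·exp(-19.2582) = 1e+10·4.3280e-09 = 4.33e+01 s⁻¹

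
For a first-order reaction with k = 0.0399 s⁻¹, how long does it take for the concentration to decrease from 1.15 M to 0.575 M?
17.37 s

From ln[A] = ln[A]₀ - k·t: t = ln([A]₀/[A])/k = ln(1.15/0.575)/0.0399 = ln(2.0000)/0.0399 = 0.6931/0.0399 = 17.37 s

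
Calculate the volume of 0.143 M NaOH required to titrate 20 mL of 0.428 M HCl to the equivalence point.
V_{base} = 59.9 mL

At equivalence: moles acid = moles base.
moles HCl = 0.428 M × 0.02 L = 0.00856 mol
V_NaOH = 0.00856 mol ÷ 0.143 M = 0.05986 L = 59.9 mL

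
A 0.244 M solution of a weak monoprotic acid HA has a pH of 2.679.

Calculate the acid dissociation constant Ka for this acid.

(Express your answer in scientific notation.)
K_a = 1.81e-05

[H⁺] = 10^(−pH) = 10^(−2.679) = 2.094e-03 M. For HA ⇌ H⁺ + A⁻, Ka = x²/(C − x) = (2.094e-03)²/(0.244 − 2.094e-03) = 1.81e-05.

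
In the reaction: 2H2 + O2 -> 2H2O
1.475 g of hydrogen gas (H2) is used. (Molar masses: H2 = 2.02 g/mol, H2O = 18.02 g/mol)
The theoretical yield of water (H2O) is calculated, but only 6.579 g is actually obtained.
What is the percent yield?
Moles of H2 = 1.475 g ÷ 2.02 g/mol = 0.730198 mol
Mole ratio: 2 mol H2O / 2 mol H2
Moles of H2O = 0.730198 × (2/2) = 0.730198 mol
Theoretical yield = 0.730198 mol × 18.02 g/mol = 13.158 g
Actual yield = 6.579 g
Percent yield = (6.579 / 13.158) × 100% = 50.0%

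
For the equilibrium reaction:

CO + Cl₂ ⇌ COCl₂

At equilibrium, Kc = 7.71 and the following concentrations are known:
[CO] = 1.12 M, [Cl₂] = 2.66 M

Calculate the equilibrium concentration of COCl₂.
[COCl₂] = 22.9696 M

Kc = ([COCl₂]) / ([CO] × [Cl₂]) = 7.71
[COCl₂]^1 = Kc · (reactant terms)/(other product terms) = 7.71 · 2.9792 / 1 = 22.97
[COCl₂] = 22.9696 M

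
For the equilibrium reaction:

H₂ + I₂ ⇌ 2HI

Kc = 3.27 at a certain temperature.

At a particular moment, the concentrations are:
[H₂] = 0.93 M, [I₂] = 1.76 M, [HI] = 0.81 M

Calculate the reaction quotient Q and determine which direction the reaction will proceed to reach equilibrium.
Q = 0.401, Q < K, reaction proceeds forward (toward products)

Q = ([HI]^2) / ([H₂] × [I₂])
  = ((0.81)^2) / ((0.93)·(1.76)) = 0.6561/1.6368 = 0.4008
Since Q = 0.4008 < Kc = 3.27, the reaction proceeds forward (toward products) to reach equilibrium.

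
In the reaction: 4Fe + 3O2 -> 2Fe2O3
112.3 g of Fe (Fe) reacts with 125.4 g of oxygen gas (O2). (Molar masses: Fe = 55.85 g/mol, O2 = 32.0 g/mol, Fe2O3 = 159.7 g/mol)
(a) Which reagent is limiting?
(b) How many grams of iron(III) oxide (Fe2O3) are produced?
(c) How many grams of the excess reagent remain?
(a) Fe, (b) 160.6 g, (c) 77.14 g

Moles of Fe = 112.3 g ÷ 55.85 g/mol = 2.01074 mol
Moles of O2 = 125.4 g ÷ 32.0 g/mol = 3.91875 mol
Moles ÷ coefficient: Fe: 2.01074/4 = 0.5027, O2: 3.91875/3 = 1.306
(a) Fe has the smaller value, so Fe is the limiting reagent.
(b) Moles of Fe2O3 = 2.01074 mol Fe × (2/4) = 1.00537 mol; mass = 1.00537 mol × 159.7 g/mol = 160.6 g
(c) O2 consumed = 2.01074 × (3/4) = 1.50806 mol; remaining = 3.91875 − 1.50806 = 2.41069 mol; mass = 2.41069 mol × 32.0 g/mol = 77.14 g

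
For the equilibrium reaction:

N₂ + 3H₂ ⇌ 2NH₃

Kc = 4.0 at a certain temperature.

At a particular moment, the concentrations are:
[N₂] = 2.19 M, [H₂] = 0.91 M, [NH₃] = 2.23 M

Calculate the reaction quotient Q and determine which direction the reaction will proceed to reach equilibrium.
Q = 3.013, Q < K, reaction proceeds forward (toward products)

Q = ([NH₃]^2) / ([N₂] × [H₂]^3)
  = ((2.23)^2) / ((2.19)·(0.91)^3) = 4.9729/1.6503 = 3.013
Since Q = 3.013 < Kc = 4.0, the reaction proceeds forward (toward products) to reach equilibrium.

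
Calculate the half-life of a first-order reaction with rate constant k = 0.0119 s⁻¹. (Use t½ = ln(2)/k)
58.25 s

t½ = ln(2)/k = 0.6931/0.0119 = 58.25 s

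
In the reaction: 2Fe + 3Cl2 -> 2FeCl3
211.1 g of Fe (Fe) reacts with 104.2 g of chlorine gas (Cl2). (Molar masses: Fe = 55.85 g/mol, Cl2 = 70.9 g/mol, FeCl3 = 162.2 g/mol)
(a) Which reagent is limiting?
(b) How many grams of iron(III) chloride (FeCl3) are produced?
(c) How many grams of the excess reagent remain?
(a) Cl2, (b) 158.9 g, (c) 156.4 g

Moles of Fe = 211.1 g ÷ 55.85 g/mol = 3.77977 mol
Moles of Cl2 = 104.2 g ÷ 70.9 g/mol = 1.46968 mol
Moles ÷ coefficient: Fe: 3.77977/2 = 1.89, Cl2: 1.46968/3 = 0.4899
(a) Cl2 has the smaller value, so Cl2 is the limiting reagent.
(b) Moles of FeCl3 = 1.46968 mol Cl2 × (2/3) = 0.979784 mol; mass = 0.979784 mol × 162.2 g/mol = 158.9 g
(c) Fe consumed = 1.46968 × (2/3) = 0.979784 mol; remaining = 3.77977 − 0.979784 = 2.79998 mol; mass = 2.79998 mol × 55.85 g/mol = 156.4 g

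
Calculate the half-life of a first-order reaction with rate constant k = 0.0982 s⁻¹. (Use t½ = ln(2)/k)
7.06 s

t½ = ln(2)/k = 0.6931/0.0982 = 7.06 s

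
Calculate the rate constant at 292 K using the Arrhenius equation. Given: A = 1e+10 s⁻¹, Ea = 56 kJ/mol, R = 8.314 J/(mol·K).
9.59e-01 s⁻¹

k = A·exp(-Ea/(R·T)) = 1e+10·exp(-56000/(8.314·292)) = 1e+10·exp(-23.0672) = 1e+10·9.5948e-11 = 9.59e-01 s⁻¹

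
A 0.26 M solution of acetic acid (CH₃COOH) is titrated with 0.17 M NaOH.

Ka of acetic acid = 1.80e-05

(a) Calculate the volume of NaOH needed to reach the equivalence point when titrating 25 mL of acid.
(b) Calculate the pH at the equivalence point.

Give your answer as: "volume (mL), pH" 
V = 38.2 mL, pH = 8.88

(a) At equivalence: moles acid = moles base.
moles acid = 0.26 × 0.025 = 0.0065 mol; V_NaOH = 0.0065/0.17 = 0.03824 L = 38.2 mL.
(b) At equivalence, all acid → conjugate base A⁻ at [A⁻] = 0.0065/0.06324 = 0.1028 M.
Kb = Kw/Ka = 1.0e-14/1.80e-05 = 5.556e-10; [OH⁻] = √(Kb·[A⁻]) = 7.557e-06; pOH = 5.12; pH = 14 − pOH = 8.88.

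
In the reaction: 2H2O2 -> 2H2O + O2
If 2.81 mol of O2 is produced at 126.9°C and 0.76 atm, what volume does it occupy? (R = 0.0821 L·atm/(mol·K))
T = 126.9°C + 273.15 = 400.05 K
V = nRT/P = (2.81 × 0.0821 × 400.05) / 0.76
V = 121.44 L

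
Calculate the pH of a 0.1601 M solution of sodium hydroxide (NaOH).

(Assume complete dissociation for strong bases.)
pH = 13.20

[OH⁻] = 0.1601 M for strong base. pOH = -log[OH⁻] = 0.80, pH = 14 - pOH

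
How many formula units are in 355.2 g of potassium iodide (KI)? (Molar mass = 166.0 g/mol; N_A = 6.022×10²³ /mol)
Moles = 355.2 g ÷ 166.0 g/mol = 2.13976 mol
Formula units = 2.13976 mol × 6.022×10²³ /mol = 1.289e+24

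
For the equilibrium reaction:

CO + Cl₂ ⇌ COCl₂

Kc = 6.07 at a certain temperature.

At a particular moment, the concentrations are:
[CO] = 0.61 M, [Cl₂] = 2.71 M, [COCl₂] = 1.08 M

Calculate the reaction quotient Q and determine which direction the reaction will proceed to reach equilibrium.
Q = 0.653, Q < K, reaction proceeds forward (toward products)

Q = ([COCl₂]) / ([CO] × [Cl₂])
  = ((1.08)) / ((0.61)·(2.71)) = 1.08/1.6531 = 0.6533
Since Q = 0.6533 < Kc = 6.07, the reaction proceeds forward (toward products) to reach equilibrium.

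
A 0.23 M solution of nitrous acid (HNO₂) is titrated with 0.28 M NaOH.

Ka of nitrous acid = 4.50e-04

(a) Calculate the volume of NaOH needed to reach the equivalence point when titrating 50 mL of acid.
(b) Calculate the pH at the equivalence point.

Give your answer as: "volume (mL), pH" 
V = 41.1 mL, pH = 8.22

(a) At equivalence: moles acid = moles base.
moles acid = 0.23 × 0.05 = 0.0115 mol; V_NaOH = 0.0115/0.28 = 0.04107 L = 41.1 mL.
(b) At equivalence, all acid → conjugate base A⁻ at [A⁻] = 0.0115/0.09107 = 0.1263 M.
Kb = Kw/Ka = 1.0e-14/4.50e-04 = 2.222e-11; [OH⁻] = √(Kb·[A⁻]) = 1.675e-06; pOH = 5.78; pH = 14 − pOH = 8.22.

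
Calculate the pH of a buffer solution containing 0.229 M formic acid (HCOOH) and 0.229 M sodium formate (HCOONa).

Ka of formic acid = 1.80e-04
pH = 3.74

pKa = -log(1.80e-04) = 3.74. pH = pKa + log([A⁻]/[HA]) = 3.74 + log(0.229/0.229)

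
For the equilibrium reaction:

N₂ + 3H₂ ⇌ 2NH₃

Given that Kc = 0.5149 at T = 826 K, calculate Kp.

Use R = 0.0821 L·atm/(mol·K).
K_p = 1.12e-04

Δn = (moles gaseous products) − (moles gaseous reactants) = -2
T = 826 K; RT = 0.0821 × 826 = 67.8146
Kp = Kc·(RT)^Δn = 0.5149 × (67.8146)^-2 = 0.5149 × 0.000217447 = 1.12e-04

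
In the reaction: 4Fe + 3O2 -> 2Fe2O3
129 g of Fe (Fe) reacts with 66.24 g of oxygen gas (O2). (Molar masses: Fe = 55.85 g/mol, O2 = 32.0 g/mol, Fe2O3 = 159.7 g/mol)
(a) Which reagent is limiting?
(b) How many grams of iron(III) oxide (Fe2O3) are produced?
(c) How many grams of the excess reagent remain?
(a) Fe, (b) 184.4 g, (c) 10.81 g

Moles of Fe = 129 g ÷ 55.85 g/mol = 2.30976 mol
Moles of O2 = 66.24 g ÷ 32.0 g/mol = 2.07 mol
Moles ÷ coefficient: Fe: 2.30976/4 = 0.5774, O2: 2.07/3 = 0.69
(a) Fe has the smaller value, so Fe is the limiting reagent.
(b) Moles of Fe2O3 = 2.30976 mol Fe × (2/4) = 1.15488 mol; mass = 1.15488 mol × 159.7 g/mol = 184.4 g
(c) O2 consumed = 2.30976 × (3/4) = 1.73232 mol; remaining = 2.07 − 1.73232 = 0.337681 mol; mass = 0.337681 mol × 32.0 g/mol = 10.81 g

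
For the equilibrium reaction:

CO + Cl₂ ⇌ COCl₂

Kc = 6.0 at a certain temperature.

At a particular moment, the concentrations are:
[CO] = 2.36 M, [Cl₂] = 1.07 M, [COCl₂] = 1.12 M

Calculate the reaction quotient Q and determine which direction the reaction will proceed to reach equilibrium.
Q = 0.444, Q < K, reaction proceeds forward (toward products)

Q = ([COCl₂]) / ([CO] × [Cl₂])
  = ((1.12)) / ((2.36)·(1.07)) = 1.12/2.5252 = 0.4435
Since Q = 0.4435 < Kc = 6.0, the reaction proceeds forward (toward products) to reach equilibrium.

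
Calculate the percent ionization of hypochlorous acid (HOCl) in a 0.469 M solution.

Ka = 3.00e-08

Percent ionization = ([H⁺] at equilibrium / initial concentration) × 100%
Percent ionization = 0.0253%

Let x = [H⁺]. Ka = x²/(C - x) ⇒ x² + (3.00e-08)x - (3.00e-08)(0.469) = 0. x = 1.1860e-04. Percent = (1.1860e-04/0.469) × 100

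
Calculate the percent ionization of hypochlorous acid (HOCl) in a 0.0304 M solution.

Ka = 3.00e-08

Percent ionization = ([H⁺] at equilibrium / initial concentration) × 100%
Percent ionization = 0.0993%

Let x = [H⁺]. Ka = x²/(C - x) ⇒ x² + (3.00e-08)x - (3.00e-08)(0.0304) = 0. x = 3.0184e-05. Percent = (3.0184e-05/0.0304) × 100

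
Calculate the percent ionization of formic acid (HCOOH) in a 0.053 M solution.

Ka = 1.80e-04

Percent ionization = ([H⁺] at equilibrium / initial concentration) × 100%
Percent ionization = 5.66%

Let x = [H⁺]. Ka = x²/(C - x) ⇒ x² + (1.80e-04)x - (1.80e-04)(0.053) = 0. x = 3.0000e-03. Percent = (3.0000e-03/0.053) × 100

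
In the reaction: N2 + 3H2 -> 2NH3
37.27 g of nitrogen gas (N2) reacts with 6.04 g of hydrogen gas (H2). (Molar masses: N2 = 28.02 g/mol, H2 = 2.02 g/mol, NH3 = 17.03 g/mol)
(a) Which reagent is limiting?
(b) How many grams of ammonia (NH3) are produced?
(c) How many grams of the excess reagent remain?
(a) H2, (b) 33.95 g, (c) 9.342 g

Moles of N2 = 37.27 g ÷ 28.02 g/mol = 1.33012 mol
Moles of H2 = 6.04 g ÷ 2.02 g/mol = 2.9901 mol
Moles ÷ coefficient: N2: 1.33012/1 = 1.33, H2: 2.9901/3 = 0.9967
(a) H2 has the smaller value, so H2 is the limiting reagent.
(b) Moles of NH3 = 2.9901 mol H2 × (2/3) = 1.9934 mol; mass = 1.9934 mol × 17.03 g/mol = 33.95 g
(c) N2 consumed = 2.9901 × (1/3) = 0.9967 mol; remaining = 1.33012 − 0.9967 = 0.333422 mol; mass = 0.333422 mol × 28.02 g/mol = 9.342 g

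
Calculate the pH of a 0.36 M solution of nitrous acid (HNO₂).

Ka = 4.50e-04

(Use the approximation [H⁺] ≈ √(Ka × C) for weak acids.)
pH = 1.90

[H⁺] = √(Ka × C) = √(4.50e-04 × 0.36) = 1.2728e-02. pH = -log(1.2728e-02)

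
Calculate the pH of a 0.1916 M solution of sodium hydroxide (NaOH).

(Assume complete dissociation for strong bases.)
pH = 13.28

[OH⁻] = 0.1916 M for strong base. pOH = -log[OH⁻] = 0.72, pH = 14 - pOH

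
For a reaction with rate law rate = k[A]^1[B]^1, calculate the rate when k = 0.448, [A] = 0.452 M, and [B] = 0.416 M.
0.08424 M/s

rate = k·[A]^1·[B]^1 = 0.448·(0.452)^1·(0.416)^1 = 0.448·0.452·0.416 = 0.08424 M/s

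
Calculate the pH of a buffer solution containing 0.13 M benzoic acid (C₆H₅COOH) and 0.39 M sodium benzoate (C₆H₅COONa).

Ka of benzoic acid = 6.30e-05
pH = 4.68

pKa = -log(6.30e-05) = 4.20. pH = pKa + log([A⁻]/[HA]) = 4.20 + log(0.39/0.13)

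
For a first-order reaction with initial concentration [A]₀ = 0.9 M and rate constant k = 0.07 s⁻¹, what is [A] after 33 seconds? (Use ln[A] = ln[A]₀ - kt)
0.0893 M

ln[A] = ln[A]₀ - k·t = ln(0.9) - (0.07)·(33) = -0.1054 - 2.3100 = -2.4154
[A] = e^(-2.4154) = 0.0893 M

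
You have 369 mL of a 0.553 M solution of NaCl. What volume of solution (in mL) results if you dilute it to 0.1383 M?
Using M₁V₁ = M₂V₂:
0.553 × 369 = 0.1383 × V₂
V₂ = (0.553 × 369) / 0.1383 = 1475 mL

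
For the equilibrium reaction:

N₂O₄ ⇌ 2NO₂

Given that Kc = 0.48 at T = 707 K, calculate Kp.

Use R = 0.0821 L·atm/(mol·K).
K_p = 27.8615

Δn = (moles gaseous products) − (moles gaseous reactants) = 1
T = 707 K; RT = 0.0821 × 707 = 58.0447
Kp = Kc·(RT)^Δn = 0.48 × (58.0447)^1 = 0.48 × 58.0447 = 27.8615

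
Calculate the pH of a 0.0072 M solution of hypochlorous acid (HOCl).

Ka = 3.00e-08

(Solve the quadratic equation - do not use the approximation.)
pH = 4.83

x² + Ka×x - Ka×C = 0. Using quadratic formula: [H⁺] = 1.4682e-05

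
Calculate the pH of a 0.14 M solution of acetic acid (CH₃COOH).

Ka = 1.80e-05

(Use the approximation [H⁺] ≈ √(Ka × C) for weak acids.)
pH = 2.80

[H⁺] = √(Ka × C) = √(1.80e-05 × 0.14) = 1.5875e-03. pH = -log(1.5875e-03)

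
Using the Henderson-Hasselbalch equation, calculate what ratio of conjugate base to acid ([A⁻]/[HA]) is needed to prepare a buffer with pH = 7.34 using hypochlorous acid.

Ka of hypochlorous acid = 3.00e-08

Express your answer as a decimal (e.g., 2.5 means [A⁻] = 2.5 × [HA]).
[A⁻]/[HA] = 0.656

pKa = −log(3.00e-08) = 7.5229. pH = pKa + log([A⁻]/[HA]). 7.34 = 7.5229 + log(ratio). log(ratio) = 7.34 − 7.5229 = -0.1829. ratio = 10^(-0.1829) = 0.656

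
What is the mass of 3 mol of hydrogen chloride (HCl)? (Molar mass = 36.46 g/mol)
Mass = 3 mol × 36.46 g/mol = 109.4 g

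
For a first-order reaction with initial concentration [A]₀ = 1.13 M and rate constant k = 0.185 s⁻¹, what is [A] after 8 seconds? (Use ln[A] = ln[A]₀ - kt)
0.2572 M

ln[A] = ln[A]₀ - k·t = ln(1.13) - (0.185)·(8) = 0.1222 - 1.4800 = -1.3578
[A] = e^(-1.3578) = 0.2572 M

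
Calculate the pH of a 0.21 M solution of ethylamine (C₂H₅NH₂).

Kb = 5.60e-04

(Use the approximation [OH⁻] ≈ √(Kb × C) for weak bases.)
pH = 12.04

[OH⁻] = √(Kb × C) = √(5.60e-04 × 0.21) = 1.0844e-02. pOH = 1.96, pH = 14 - pOH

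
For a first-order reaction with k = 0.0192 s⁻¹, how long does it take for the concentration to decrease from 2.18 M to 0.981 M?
41.59 s

From ln[A] = ln[A]₀ - k·t: t = ln([A]₀/[A])/k = ln(2.18/0.981)/0.0192 = ln(2.2222)/0.0192 = 0.7985/0.0192 = 41.59 s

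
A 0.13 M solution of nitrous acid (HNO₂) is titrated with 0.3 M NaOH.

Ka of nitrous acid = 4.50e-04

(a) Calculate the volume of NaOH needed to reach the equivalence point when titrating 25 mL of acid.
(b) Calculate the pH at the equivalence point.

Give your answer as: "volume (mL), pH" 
V = 10.8 mL, pH = 8.15

(a) At equivalence: moles acid = moles base.
moles acid = 0.13 × 0.025 = 0.00325 mol; V_NaOH = 0.00325/0.3 = 0.01083 L = 10.8 mL.
(b) At equivalence, all acid → conjugate base A⁻ at [A⁻] = 0.00325/0.03583 = 0.0907 M.
Kb = Kw/Ka = 1.0e-14/4.50e-04 = 2.222e-11; [OH⁻] = √(Kb·[A⁻]) = 1.420e-06; pOH = 5.85; pH = 14 − pOH = 8.15.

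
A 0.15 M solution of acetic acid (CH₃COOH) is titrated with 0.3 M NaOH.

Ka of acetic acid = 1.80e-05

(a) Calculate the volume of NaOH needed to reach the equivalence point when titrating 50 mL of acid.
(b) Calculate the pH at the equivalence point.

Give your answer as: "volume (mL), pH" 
V = 25.0 mL, pH = 8.87

(a) At equivalence: moles acid = moles base.
moles acid = 0.15 × 0.05 = 0.0075 mol; V_NaOH = 0.0075/0.3 = 0.025 L = 25.0 mL.
(b) At equivalence, all acid → conjugate base A⁻ at [A⁻] = 0.0075/0.075 = 0.1 M.
Kb = Kw/Ka = 1.0e-14/1.80e-05 = 5.556e-10; [OH⁻] = √(Kb·[A⁻]) = 7.454e-06; pOH = 5.13; pH = 14 − pOH = 8.87.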